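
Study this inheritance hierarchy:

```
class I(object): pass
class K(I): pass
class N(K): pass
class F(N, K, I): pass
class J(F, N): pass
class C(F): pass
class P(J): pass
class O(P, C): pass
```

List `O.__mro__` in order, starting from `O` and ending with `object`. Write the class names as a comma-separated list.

L[O] = O + merge(L[P], L[C], [P C])
  take P:  [P J F N K I object] + [C F N K I object] + [P C]
  take J:  [J F N K I object] + [C F N K I object] + [C]
  take C:  [F N K I object] + [C F N K I object] + [C]
  take F:  [F N K I object] + [F N K I object]
  take N:  [N K I object] + [N K I object]
  take K:  [K I object] + [K I object]
  take I:  [I object] + [I object]
  take object:  [object] + [object]

O, P, J, C, F, N, K, I, object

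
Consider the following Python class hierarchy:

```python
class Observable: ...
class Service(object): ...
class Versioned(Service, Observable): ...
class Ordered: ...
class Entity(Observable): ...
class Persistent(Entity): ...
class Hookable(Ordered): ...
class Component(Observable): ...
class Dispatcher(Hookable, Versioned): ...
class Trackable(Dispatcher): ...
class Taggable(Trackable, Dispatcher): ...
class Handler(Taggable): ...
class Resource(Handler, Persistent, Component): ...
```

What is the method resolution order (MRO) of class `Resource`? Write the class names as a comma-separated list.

Resource, Handler, Taggable, Trackable, Dispatcher, Hookable, Ordered, Versioned, Service, Persistent, Entity, Component, Observable, object

L[Resource] = Resource + merge(L[Handler], L[Persistent], L[Component], [Handler Persistent Component])
  take Handler:  [Handler Taggable Trackable Dispatcher Hookable Ordered Versioned Service Observable object] + [Persistent Entity Observable object] + [Component Observable object] + [Handler Persistent Component]
  take Taggable:  [Taggable Trackable Dispatcher Hookable Ordered Versioned Service Observable object] + [Persistent Entity Observable object] + [Component Observable object] + [Persistent Component]
  take Trackable:  [Trackable Dispatcher Hookable Ordered Versioned Service Observable object] + [Persistent Entity Observable object] + [Component Observable object] + [Persistent Component]
  take Dispatcher:  [Dispatcher Hookable Ordered Versioned Service Observable object] + [Persistent Entity Observable object] + [Component Observable object] + [Persistent Component]
  take Hookable:  [Hookable Ordered Versioned Service Observable object] + [Persistent Entity Observable object] + [Component Observable object] + [Persistent Component]
  take Ordered:  [Ordered Versioned Service Observable object] + [Persistent Entity Observable object] + [Component Observable object] + [Persistent Component]
  take Versioned:  [Versioned Service Observable object] + [Persistent Entity Observable object] + [Component Observable object] + [Persistent Component]
  take Service:  [Service Observable object] + [Persistent Entity Observable object] + [Component Observable object] + [Persistent Component]
  take Persistent:  [Observable object] + [Persistent Entity Observable object] + [Component Observable object] + [Persistent Component]
  take Entity:  [Observable object] + [Entity Observable object] + [Component Observable object] + [Component]
  take Component:  [Observable object] + [Observable object] + [Component Observable object] + [Component]
  take Observable:  [Observable object] + [Observable object] + [Observable object]
  take object:  [object] + [object] + [object]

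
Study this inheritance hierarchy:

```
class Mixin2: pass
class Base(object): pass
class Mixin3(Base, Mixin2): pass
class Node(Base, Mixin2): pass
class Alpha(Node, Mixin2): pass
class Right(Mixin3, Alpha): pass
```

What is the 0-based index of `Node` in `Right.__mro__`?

3

L[Right] = Right + merge(L[Mixin3], L[Alpha], [Mixin3 Alpha])
  take Mixin3:  [Mixin3 Base Mixin2 object] + [Alpha Node Base Mixin2 object] + [Mixin3 Alpha]
  take Alpha:  [Base Mixin2 object] + [Alpha Node Base Mixin2 object] + [Alpha]
  take Node:  [Base Mixin2 object] + [Node Base Mixin2 object]
  take Base:  [Base Mixin2 object] + [Base Mixin2 object]
  take Mixin2:  [Mixin2 object] + [Mixin2 object]
  take object:  [object] + [object]
MRO: Right Mixin3 Alpha Node Base Mixin2 object
Node sits at index 3.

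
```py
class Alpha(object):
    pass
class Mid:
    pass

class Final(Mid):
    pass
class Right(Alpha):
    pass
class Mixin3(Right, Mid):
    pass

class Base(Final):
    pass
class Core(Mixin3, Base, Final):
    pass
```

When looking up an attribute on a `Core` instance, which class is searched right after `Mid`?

object

L[Core] = Core + merge(L[Mixin3], L[Base], L[Final], [Mixin3 Base Final])
  take Mixin3:  [Mixin3 Right Alpha Mid object] + [Base Final Mid object] + [Final Mid object] + [Mixin3 Base Final]
  take Right:  [Right Alpha Mid object] + [Base Final Mid object] + [Final Mid object] + [Base Final]
  take Alpha:  [Alpha Mid object] + [Base Final Mid object] + [Final Mid object] + [Base Final]
  take Base:  [Mid object] + [Base Final Mid object] + [Final Mid object] + [Base Final]
  take Final:  [Mid object] + [Final Mid object] + [Final Mid object] + [Final]
  take Mid:  [Mid object] + [Mid object] + [Mid object]
  take object:  [object] + [object] + [object]
MRO: Core Mixin3 Right Alpha Base Final Mid object
Mid is at position 6; next is object.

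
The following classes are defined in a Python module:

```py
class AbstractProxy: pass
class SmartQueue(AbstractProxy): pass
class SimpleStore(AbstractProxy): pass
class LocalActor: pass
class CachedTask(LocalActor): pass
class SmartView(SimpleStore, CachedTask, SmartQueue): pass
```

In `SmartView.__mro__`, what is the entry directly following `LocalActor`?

L[SmartView] = SmartView + merge(L[SimpleStore], L[CachedTask], L[SmartQueue], [SimpleStore CachedTask SmartQueue])
  take SimpleStore:  [SimpleStore AbstractProxy object] + [CachedTask LocalActor object] + [SmartQueue AbstractProxy object] + [SimpleStore CachedTask SmartQueue]
  take CachedTask:  [AbstractProxy object] + [CachedTask LocalActor object] + [SmartQueue AbstractProxy object] + [CachedTask SmartQueue]
  take LocalActor:  [AbstractProxy object] + [LocalActor object] + [SmartQueue AbstractProxy object] + [SmartQueue]
  take SmartQueue:  [AbstractProxy object] + [object] + [SmartQueue AbstractProxy object] + [SmartQueue]
  take AbstractProxy:  [AbstractProxy object] + [object] + [AbstractProxy object]
  take object:  [object] + [object] + [object]
MRO: SmartView SimpleStore CachedTask LocalActor SmartQueue AbstractProxy object
LocalActor is at position 3; next is SmartQueue.

SmartQueue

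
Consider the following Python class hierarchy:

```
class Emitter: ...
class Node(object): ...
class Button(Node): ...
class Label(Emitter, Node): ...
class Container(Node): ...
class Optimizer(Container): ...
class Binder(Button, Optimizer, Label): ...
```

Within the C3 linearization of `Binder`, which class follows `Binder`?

Button

L[Binder] = Binder + merge(L[Button], L[Optimizer], L[Label], [Button Optimizer Label])
  take Button:  [Button Node object] + [Optimizer Container Node object] + [Label Emitter Node object] + [Button Optimizer Label]
  take Optimizer:  [Node object] + [Optimizer Container Node object] + [Label Emitter Node object] + [Optimizer Label]
  take Container:  [Node object] + [Container Node object] + [Label Emitter Node object] + [Label]
  take Label:  [Node object] + [Node object] + [Label Emitter Node object] + [Label]
  take Emitter:  [Node object] + [Node object] + [Emitter Node object]
  take Node:  [Node object] + [Node object] + [Node object]
  take object:  [object] + [object] + [object]
MRO: Binder Button Optimizer Container Label Emitter Node object
Binder is at position 0; next is Button.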